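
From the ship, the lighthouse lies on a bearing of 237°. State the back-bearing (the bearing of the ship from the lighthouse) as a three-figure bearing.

Back-bearing = 237° − 180° = 057°.

057°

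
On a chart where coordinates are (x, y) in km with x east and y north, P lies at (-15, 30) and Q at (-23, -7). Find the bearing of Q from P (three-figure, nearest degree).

192°

Δeast = -23 − -15 = -8.00; Δnorth = -7 − 30 = -37.00.
Bearing = atan2(Δeast, Δnorth) mod 360° = 192.20° ≈ 192°.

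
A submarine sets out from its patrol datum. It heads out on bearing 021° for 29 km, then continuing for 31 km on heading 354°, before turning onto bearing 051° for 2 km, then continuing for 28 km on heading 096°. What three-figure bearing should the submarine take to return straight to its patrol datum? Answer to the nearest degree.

Leg 1 (021°, 29 km): east 29 sin 21° = 10.39, north 29 cos 21° = 27.07
Leg 2 (354°, 31 km): east 31 sin 354° = -3.24, north 31 cos 354° = 30.83
Leg 3 (051°, 2 km): east 2 sin 51° = 1.55, north 2 cos 51° = 1.26
Leg 4 (096°, 28 km): east 28 sin 96° = 27.85, north 28 cos 96° = -2.93
Net displacement: 36.55 east, 56.24 north. Direction back to start is (-36.55, -56.24): bearing = atan2(-36.55, -56.24) mod 360° = 213.02° ≈ 213°.

213°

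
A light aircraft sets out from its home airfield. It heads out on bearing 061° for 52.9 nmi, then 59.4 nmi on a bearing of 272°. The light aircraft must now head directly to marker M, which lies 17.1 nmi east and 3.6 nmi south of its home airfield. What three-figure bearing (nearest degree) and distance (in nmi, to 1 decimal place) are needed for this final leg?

Leg 1 (061°, 52.9 nmi): east 52.9 sin 61° = 46.27, north 52.9 cos 61° = 25.65
Leg 2 (272°, 59.4 nmi): east 59.4 sin 272° = -59.36, north 59.4 cos 272° = 2.07
Current position: (-13.10, 27.72). Target: (17.1, -3.6). Remaining: Δeast = 30.20, Δnorth = -31.32.
Bearing = atan2(30.20, -31.32) mod 360° = 136.05°; distance = √((30.20)² + (-31.32)²) = 43.506 nmi.

136°, 43.5 nmi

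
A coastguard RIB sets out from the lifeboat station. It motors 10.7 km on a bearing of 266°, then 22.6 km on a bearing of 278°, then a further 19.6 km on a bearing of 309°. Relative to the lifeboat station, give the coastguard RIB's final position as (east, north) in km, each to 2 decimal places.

(-48.29, 14.73)

Leg 1 (266°, 10.7 km): east 10.7 sin 266° = -10.67, north 10.7 cos 266° = -0.75
Leg 2 (278°, 22.6 km): east 22.6 sin 278° = -22.38, north 22.6 cos 278° = 3.15
Leg 3 (309°, 19.6 km): east 19.6 sin 309° = -15.23, north 19.6 cos 309° = 12.33
Summing: -48.29 km east, 14.73 km north → (-48.29, 14.73).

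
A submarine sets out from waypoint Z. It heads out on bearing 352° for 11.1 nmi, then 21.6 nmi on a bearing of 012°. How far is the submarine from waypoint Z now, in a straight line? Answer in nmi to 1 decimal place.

Leg 1 (352°, 11.1 nmi): east 11.1 sin 352° = -1.54, north 11.1 cos 352° = 10.99
Leg 2 (012°, 21.6 nmi): east 21.6 sin 12° = 4.49, north 21.6 cos 12° = 21.13
Net: 2.95 east, 32.12 north. Distance = √((2.95)² + (32.12)²) = 32.255 nmi.

32.3 nmi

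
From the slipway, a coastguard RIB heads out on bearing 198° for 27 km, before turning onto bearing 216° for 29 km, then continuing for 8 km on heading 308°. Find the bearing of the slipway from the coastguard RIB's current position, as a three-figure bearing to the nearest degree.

Leg 1 (198°, 27 km): east 27 sin 198° = -8.34, north 27 cos 198° = -25.68
Leg 2 (216°, 29 km): east 29 sin 216° = -17.05, north 29 cos 216° = -23.46
Leg 3 (308°, 8 km): east 8 sin 308° = -6.30, north 8 cos 308° = 4.93
Net displacement: -31.69 east, -44.21 north. Direction back to start is (31.69, 44.21): bearing = atan2(31.69, 44.21) mod 360° = 35.63° ≈ 036°.

036°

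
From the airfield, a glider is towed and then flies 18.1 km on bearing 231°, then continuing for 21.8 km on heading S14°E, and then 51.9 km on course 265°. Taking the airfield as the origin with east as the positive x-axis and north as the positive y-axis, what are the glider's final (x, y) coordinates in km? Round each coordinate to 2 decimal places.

Leg 1 (231°, 18.1 km): east 18.1 sin 231° = -14.07, north 18.1 cos 231° = -11.39
Leg 2 (S14°E, 21.8 km): east 21.8 sin 166° = 5.27, north 21.8 cos 166° = -21.15
Leg 3 (265°, 51.9 km): east 51.9 sin 265° = -51.70, north 51.9 cos 265° = -4.52
Summing: -60.49 km east, -37.07 km north → (-60.49, -37.07).

(-60.49, -37.07)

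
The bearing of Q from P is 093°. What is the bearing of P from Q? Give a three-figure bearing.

Back-bearing = 093° + 180° = 273°.

273°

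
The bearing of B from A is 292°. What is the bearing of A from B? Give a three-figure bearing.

Back-bearing = 292° − 180° = 112°.

112°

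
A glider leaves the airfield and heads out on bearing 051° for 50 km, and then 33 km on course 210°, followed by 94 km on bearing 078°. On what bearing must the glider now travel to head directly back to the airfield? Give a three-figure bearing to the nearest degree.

259°

Leg 1 (051°, 50 km): east 50 sin 51° = 38.86, north 50 cos 51° = 31.47
Leg 2 (210°, 33 km): east 33 sin 210° = -16.50, north 33 cos 210° = -28.58
Leg 3 (078°, 94 km): east 94 sin 78° = 91.95, north 94 cos 78° = 19.54
Net displacement: 114.30 east, 22.43 north. Direction back to start is (-114.30, -22.43): bearing = atan2(-114.30, -22.43) mod 360° = 258.90° ≈ 259°.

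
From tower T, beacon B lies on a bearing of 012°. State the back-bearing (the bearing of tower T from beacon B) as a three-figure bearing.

192°

Back-bearing = 012° + 180° = 192°.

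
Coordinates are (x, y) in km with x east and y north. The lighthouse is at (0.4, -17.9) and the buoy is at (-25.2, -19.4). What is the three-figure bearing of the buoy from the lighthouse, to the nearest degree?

267°

Δeast = -25.2 − 0.4 = -25.60; Δnorth = -19.4 − -17.9 = -1.50.
Bearing = atan2(Δeast, Δnorth) mod 360° = 266.65° ≈ 267°.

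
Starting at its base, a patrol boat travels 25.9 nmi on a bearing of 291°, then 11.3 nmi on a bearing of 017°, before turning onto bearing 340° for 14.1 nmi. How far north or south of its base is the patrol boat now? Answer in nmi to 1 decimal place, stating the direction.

33.3 nmi north

Leg 1 (291°, 25.9 nmi): east 25.9 sin 291° = -24.18, north 25.9 cos 291° = 9.28
Leg 2 (017°, 11.3 nmi): east 11.3 sin 17° = 3.30, north 11.3 cos 17° = 10.81
Leg 3 (340°, 14.1 nmi): east 14.1 sin 340° = -4.82, north 14.1 cos 340° = 13.25
Net north component: 33.34 nmi.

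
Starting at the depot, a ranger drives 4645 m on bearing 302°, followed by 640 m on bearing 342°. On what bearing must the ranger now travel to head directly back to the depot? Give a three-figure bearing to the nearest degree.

Leg 1 (302°, 4645 m): east 4645 sin 302° = -3939.18, north 4645 cos 302° = 2461.47
Leg 2 (342°, 640 m): east 640 sin 342° = -197.77, north 640 cos 342° = 608.68
Net displacement: -4136.95 east, 3070.15 north. Direction back to start is (4136.95, -3070.15): bearing = atan2(4136.95, -3070.15) mod 360° = 126.58° ≈ 127°.

127°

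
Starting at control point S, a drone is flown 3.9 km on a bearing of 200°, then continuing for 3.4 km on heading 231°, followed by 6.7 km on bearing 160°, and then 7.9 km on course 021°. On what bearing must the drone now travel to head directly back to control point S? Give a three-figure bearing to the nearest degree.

Leg 1 (200°, 3.9 km): east 3.9 sin 200° = -1.33, north 3.9 cos 200° = -3.66
Leg 2 (231°, 3.4 km): east 3.4 sin 231° = -2.64, north 3.4 cos 231° = -2.14
Leg 3 (160°, 6.7 km): east 6.7 sin 160° = 2.29, north 6.7 cos 160° = -6.30
Leg 4 (021°, 7.9 km): east 7.9 sin 21° = 2.83, north 7.9 cos 21° = 7.38
Net displacement: 1.15 east, -4.73 north. Direction back to start is (-1.15, 4.73): bearing = atan2(-1.15, 4.73) mod 360° = 346.36° ≈ 346°.

346°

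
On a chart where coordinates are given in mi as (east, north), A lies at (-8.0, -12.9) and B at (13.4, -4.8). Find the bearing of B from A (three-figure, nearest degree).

069°

Δeast = 13.4 − -8.0 = 21.40; Δnorth = -4.8 − -12.9 = 8.10.
Bearing = atan2(Δeast, Δnorth) mod 360° = 69.27° ≈ 069°.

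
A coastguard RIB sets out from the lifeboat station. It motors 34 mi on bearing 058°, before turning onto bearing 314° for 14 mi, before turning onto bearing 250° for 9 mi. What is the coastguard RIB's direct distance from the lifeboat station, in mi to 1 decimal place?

26.7 mi

Leg 1 (058°, 34 mi): east 34 sin 58° = 28.83, north 34 cos 58° = 18.02
Leg 2 (314°, 14 mi): east 14 sin 314° = -10.07, north 14 cos 314° = 9.73
Leg 3 (250°, 9 mi): east 9 sin 250° = -8.46, north 9 cos 250° = -3.08
Net: 10.31 east, 24.66 north. Distance = √((10.31)² + (24.66)²) = 26.731 mi.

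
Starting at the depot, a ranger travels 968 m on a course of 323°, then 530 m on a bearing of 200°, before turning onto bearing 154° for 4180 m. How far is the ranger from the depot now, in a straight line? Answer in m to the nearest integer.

3642 m

Leg 1 (323°, 968 m): east 968 sin 323° = -582.56, north 968 cos 323° = 773.08
Leg 2 (200°, 530 m): east 530 sin 200° = -181.27, north 530 cos 200° = -498.04
Leg 3 (154°, 4180 m): east 4180 sin 154° = 1832.39, north 4180 cos 154° = -3756.96
Net: 1068.56 east, -3481.92 north. Distance = √((1068.56)² + (-3481.92)²) = 3642.194 m.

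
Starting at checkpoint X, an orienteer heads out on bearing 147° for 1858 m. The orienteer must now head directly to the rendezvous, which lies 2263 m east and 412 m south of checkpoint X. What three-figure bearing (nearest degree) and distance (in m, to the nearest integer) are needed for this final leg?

048°, 1697 m

Leg 1 (147°, 1858 m): east 1858 sin 147° = 1011.94, north 1858 cos 147° = -1558.25
Current position: (1011.94, -1558.25). Target: (2263, -412). Remaining: Δeast = 1251.06, Δnorth = 1146.25.
Bearing = atan2(1251.06, 1146.25) mod 360° = 47.50°; distance = √((1251.06)² + (1146.25)²) = 1696.774 m.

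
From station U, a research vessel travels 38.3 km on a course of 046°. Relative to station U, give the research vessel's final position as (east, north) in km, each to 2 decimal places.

Leg 1 (046°, 38.3 km): east 38.3 sin 46° = 27.55, north 38.3 cos 46° = 26.61
Summing: 27.55 km east, 26.61 km north → (27.55, 26.61).

(27.55, 26.61)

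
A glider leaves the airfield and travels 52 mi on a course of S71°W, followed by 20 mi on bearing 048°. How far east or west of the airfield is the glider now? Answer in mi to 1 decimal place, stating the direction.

34.3 mi west

Leg 1 (S71°W, 52 mi): east 52 sin 251° = -49.17, north 52 cos 251° = -16.93
Leg 2 (048°, 20 mi): east 20 sin 48° = 14.86, north 20 cos 48° = 13.38
Net east component: -34.30 mi.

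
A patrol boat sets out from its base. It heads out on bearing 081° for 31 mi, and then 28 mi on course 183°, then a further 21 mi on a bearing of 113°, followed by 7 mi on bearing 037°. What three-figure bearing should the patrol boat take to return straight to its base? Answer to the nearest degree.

Leg 1 (081°, 31 mi): east 31 sin 81° = 30.62, north 31 cos 81° = 4.85
Leg 2 (183°, 28 mi): east 28 sin 183° = -1.47, north 28 cos 183° = -27.96
Leg 3 (113°, 21 mi): east 21 sin 113° = 19.33, north 21 cos 113° = -8.21
Leg 4 (037°, 7 mi): east 7 sin 37° = 4.21, north 7 cos 37° = 5.59
Net displacement: 52.70 east, -25.73 north. Direction back to start is (-52.70, 25.73): bearing = atan2(-52.70, 25.73) mod 360° = 296.02° ≈ 296°.

296°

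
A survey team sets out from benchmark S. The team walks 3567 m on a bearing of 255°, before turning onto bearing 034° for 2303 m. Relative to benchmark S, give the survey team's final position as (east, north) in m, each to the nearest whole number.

(-2158, 986)

Leg 1 (255°, 3567 m): east 3567 sin 255° = -3445.46, north 3567 cos 255° = -923.21
Leg 2 (034°, 2303 m): east 2303 sin 34° = 1287.82, north 2303 cos 34° = 1909.27
Summing: -2157.64 m east, 986.07 m north → (-2158, 986).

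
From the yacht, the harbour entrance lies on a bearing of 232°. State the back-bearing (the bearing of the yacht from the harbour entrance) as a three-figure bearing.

Back-bearing = 232° − 180° = 052°.

052°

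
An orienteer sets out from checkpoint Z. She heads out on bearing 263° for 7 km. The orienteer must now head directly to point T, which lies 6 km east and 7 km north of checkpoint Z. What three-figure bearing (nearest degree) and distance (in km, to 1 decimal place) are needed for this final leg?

Leg 1 (263°, 7 km): east 7 sin 263° = -6.95, north 7 cos 263° = -0.85
Current position: (-6.95, -0.85). Target: (6, 7). Remaining: Δeast = 12.95, Δnorth = 7.85.
Bearing = atan2(12.95, 7.85) mod 360° = 58.76°; distance = √((12.95)² + (7.85)²) = 15.143 km.

059°, 15.1 km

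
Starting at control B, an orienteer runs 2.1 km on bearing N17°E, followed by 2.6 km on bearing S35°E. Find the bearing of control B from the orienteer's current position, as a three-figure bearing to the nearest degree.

Leg 1 (N17°E, 2.1 km): east 2.1 sin 17° = 0.61, north 2.1 cos 17° = 2.01
Leg 2 (S35°E, 2.6 km): east 2.6 sin 145° = 1.49, north 2.6 cos 145° = -2.13
Net displacement: 2.11 east, -0.12 north. Direction back to start is (-2.11, 0.12): bearing = atan2(-2.11, 0.12) mod 360° = 273.30° ≈ 273°.

273°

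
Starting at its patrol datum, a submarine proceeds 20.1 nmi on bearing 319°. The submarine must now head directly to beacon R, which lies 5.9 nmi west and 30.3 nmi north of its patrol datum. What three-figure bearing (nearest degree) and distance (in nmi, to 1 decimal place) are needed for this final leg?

Leg 1 (319°, 20.1 nmi): east 20.1 sin 319° = -13.19, north 20.1 cos 319° = 15.17
Current position: (-13.19, 15.17). Target: (-5.9, 30.3). Remaining: Δeast = 7.29, Δnorth = 15.13.
Bearing = atan2(7.29, 15.13) mod 360° = 25.72°; distance = √((7.29)² + (15.13)²) = 16.794 nmi.

026°, 16.8 nmi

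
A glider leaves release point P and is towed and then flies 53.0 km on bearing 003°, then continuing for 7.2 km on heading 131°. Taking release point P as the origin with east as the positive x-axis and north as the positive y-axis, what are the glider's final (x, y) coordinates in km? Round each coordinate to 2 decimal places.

Leg 1 (003°, 53.0 km): east 53.0 sin 3° = 2.77, north 53.0 cos 3° = 52.93
Leg 2 (131°, 7.2 km): east 7.2 sin 131° = 5.43, north 7.2 cos 131° = -4.72
Summing: 8.21 km east, 48.20 km north → (8.21, 48.20).

(8.21, 48.20)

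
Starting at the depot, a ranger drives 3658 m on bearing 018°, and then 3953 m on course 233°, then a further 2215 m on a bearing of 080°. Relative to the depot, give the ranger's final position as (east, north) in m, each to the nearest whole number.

Leg 1 (018°, 3658 m): east 3658 sin 18° = 1130.38, north 3658 cos 18° = 3478.96
Leg 2 (233°, 3953 m): east 3953 sin 233° = -3157.01, north 3953 cos 233° = -2378.97
Leg 3 (080°, 2215 m): east 2215 sin 80° = 2181.35, north 2215 cos 80° = 384.63
Summing: 154.73 m east, 1484.62 m north → (155, 1485).

(155, 1485)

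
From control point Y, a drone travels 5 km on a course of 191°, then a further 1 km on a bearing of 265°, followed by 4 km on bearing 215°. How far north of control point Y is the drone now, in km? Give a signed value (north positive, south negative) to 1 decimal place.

-8.3 km

Leg 1 (191°, 5 km): east 5 sin 191° = -0.95, north 5 cos 191° = -4.91
Leg 2 (265°, 1 km): east 1 sin 265° = -1.00, north 1 cos 265° = -0.09
Leg 3 (215°, 4 km): east 4 sin 215° = -2.29, north 4 cos 215° = -3.28
Net north component: -8.27 km.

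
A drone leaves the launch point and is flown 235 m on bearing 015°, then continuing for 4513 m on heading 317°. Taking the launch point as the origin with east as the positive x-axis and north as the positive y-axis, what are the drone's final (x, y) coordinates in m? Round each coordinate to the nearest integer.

(-3017, 3528)

Leg 1 (015°, 235 m): east 235 sin 15° = 60.82, north 235 cos 15° = 226.99
Leg 2 (317°, 4513 m): east 4513 sin 317° = -3077.86, north 4513 cos 317° = 3300.60
Summing: -3017.04 m east, 3527.59 m north → (-3017, 3528).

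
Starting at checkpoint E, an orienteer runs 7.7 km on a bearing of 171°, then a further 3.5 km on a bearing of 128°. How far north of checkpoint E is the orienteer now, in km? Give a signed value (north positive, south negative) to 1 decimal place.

Leg 1 (171°, 7.7 km): east 7.7 sin 171° = 1.20, north 7.7 cos 171° = -7.61
Leg 2 (128°, 3.5 km): east 3.5 sin 128° = 2.76, north 3.5 cos 128° = -2.15
Net north component: -9.76 km.

-9.8 km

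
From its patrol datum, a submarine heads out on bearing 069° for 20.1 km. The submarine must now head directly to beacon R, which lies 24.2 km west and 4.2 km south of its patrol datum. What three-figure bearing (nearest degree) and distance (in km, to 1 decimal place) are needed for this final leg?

255°, 44.5 km

Leg 1 (069°, 20.1 km): east 20.1 sin 69° = 18.76, north 20.1 cos 69° = 7.20
Current position: (18.76, 7.20). Target: (-24.2, -4.2). Remaining: Δeast = -42.96, Δnorth = -11.40.
Bearing = atan2(-42.96, -11.40) mod 360° = 255.14°; distance = √((-42.96)² + (-11.40)²) = 44.452 km.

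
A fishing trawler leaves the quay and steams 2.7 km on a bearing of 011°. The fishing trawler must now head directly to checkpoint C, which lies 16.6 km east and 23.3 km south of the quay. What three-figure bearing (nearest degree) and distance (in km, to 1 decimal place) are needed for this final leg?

148°, 30.5 km

Leg 1 (011°, 2.7 km): east 2.7 sin 11° = 0.52, north 2.7 cos 11° = 2.65
Current position: (0.52, 2.65). Target: (16.6, -23.3). Remaining: Δeast = 16.08, Δnorth = -25.95.
Bearing = atan2(16.08, -25.95) mod 360° = 148.21°; distance = √((16.08)² + (-25.95)²) = 30.531 km.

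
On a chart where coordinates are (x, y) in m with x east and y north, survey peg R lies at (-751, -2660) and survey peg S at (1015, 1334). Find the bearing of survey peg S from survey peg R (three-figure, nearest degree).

Δeast = 1015 − -751 = 1766.00; Δnorth = 1334 − -2660 = 3994.00.
Bearing = atan2(Δeast, Δnorth) mod 360° = 23.85° ≈ 024°.

024°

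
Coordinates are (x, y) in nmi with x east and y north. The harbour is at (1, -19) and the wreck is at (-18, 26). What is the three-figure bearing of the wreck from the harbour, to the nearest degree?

337°

Δeast = -18 − 1 = -19.00; Δnorth = 26 − -19 = 45.00.
Bearing = atan2(Δeast, Δnorth) mod 360° = 337.11° ≈ 337°.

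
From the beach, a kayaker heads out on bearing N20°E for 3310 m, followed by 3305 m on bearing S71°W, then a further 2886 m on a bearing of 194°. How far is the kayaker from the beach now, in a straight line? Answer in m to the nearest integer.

Leg 1 (N20°E, 3310 m): east 3310 sin 20° = 1132.09, north 3310 cos 20° = 3110.38
Leg 2 (S71°W, 3305 m): east 3305 sin 251° = -3124.94, north 3305 cos 251° = -1076.00
Leg 3 (194°, 2886 m): east 2886 sin 194° = -698.19, north 2886 cos 194° = -2800.27
Net: -2691.04 east, -765.89 north. Distance = √((-2691.04)² + (-765.89)²) = 2797.907 m.

2798 m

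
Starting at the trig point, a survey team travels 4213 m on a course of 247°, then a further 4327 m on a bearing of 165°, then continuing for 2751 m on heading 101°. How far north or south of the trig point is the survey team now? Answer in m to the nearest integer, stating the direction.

Leg 1 (247°, 4213 m): east 4213 sin 247° = -3878.09, north 4213 cos 247° = -1646.15
Leg 2 (165°, 4327 m): east 4327 sin 165° = 1119.91, north 4327 cos 165° = -4179.56
Leg 3 (101°, 2751 m): east 2751 sin 101° = 2700.46, north 2751 cos 101° = -524.92
Net north component: -6350.63 m.

6351 m south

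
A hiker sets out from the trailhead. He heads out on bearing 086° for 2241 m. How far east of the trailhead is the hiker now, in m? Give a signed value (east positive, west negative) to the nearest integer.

2236 m

Leg 1 (086°, 2241 m): east 2241 sin 86° = 2235.54, north 2241 cos 86° = 156.32
Net east component: 2235.54 m.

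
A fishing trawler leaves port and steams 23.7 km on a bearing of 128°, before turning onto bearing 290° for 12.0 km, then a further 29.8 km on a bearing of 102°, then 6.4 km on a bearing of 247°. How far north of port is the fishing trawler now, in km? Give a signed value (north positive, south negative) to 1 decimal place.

-19.2 km

Leg 1 (128°, 23.7 km): east 23.7 sin 128° = 18.68, north 23.7 cos 128° = -14.59
Leg 2 (290°, 12.0 km): east 12.0 sin 290° = -11.28, north 12.0 cos 290° = 4.10
Leg 3 (102°, 29.8 km): east 29.8 sin 102° = 29.15, north 29.8 cos 102° = -6.20
Leg 4 (247°, 6.4 km): east 6.4 sin 247° = -5.89, north 6.4 cos 247° = -2.50
Net north component: -19.18 km.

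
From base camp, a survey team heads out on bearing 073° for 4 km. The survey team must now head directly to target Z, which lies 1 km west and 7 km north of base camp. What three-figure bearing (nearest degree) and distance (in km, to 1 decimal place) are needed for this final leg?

Leg 1 (073°, 4 km): east 4 sin 73° = 3.83, north 4 cos 73° = 1.17
Current position: (3.83, 1.17). Target: (-1, 7). Remaining: Δeast = -4.83, Δnorth = 5.83.
Bearing = atan2(-4.83, 5.83) mod 360° = 320.39°; distance = √((-4.83)² + (5.83)²) = 7.568 km.

320°, 7.6 km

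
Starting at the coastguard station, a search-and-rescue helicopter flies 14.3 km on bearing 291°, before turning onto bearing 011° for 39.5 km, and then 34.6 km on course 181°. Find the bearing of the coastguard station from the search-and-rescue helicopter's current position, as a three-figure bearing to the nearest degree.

Leg 1 (291°, 14.3 km): east 14.3 sin 291° = -13.35, north 14.3 cos 291° = 5.12
Leg 2 (011°, 39.5 km): east 39.5 sin 11° = 7.54, north 39.5 cos 11° = 38.77
Leg 3 (181°, 34.6 km): east 34.6 sin 181° = -0.60, north 34.6 cos 181° = -34.59
Net displacement: -6.42 east, 9.30 north. Direction back to start is (6.42, -9.30): bearing = atan2(6.42, -9.30) mod 360° = 145.41° ≈ 145°.

145°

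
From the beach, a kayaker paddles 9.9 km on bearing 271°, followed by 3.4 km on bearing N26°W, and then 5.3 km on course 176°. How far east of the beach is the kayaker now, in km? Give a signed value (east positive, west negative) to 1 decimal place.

-11.0 km

Leg 1 (271°, 9.9 km): east 9.9 sin 271° = -9.90, north 9.9 cos 271° = 0.17
Leg 2 (N26°W, 3.4 km): east 3.4 sin 334° = -1.49, north 3.4 cos 334° = 3.06
Leg 3 (176°, 5.3 km): east 5.3 sin 176° = 0.37, north 5.3 cos 176° = -5.29
Net east component: -11.02 km.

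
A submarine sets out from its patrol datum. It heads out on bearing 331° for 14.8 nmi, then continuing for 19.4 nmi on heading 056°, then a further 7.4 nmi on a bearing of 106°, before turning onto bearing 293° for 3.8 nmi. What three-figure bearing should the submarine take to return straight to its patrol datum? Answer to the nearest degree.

Leg 1 (331°, 14.8 nmi): east 14.8 sin 331° = -7.18, north 14.8 cos 331° = 12.94
Leg 2 (056°, 19.4 nmi): east 19.4 sin 56° = 16.08, north 19.4 cos 56° = 10.85
Leg 3 (106°, 7.4 nmi): east 7.4 sin 106° = 7.11, north 7.4 cos 106° = -2.04
Leg 4 (293°, 3.8 nmi): east 3.8 sin 293° = -3.50, north 3.8 cos 293° = 1.48
Net displacement: 12.52 east, 23.24 north. Direction back to start is (-12.52, -23.24): bearing = atan2(-12.52, -23.24) mod 360° = 208.32° ≈ 208°.

208°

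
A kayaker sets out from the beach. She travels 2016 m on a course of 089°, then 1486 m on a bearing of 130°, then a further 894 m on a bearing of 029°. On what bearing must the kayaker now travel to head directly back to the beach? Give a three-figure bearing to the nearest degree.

Leg 1 (089°, 2016 m): east 2016 sin 89° = 2015.69, north 2016 cos 89° = 35.18
Leg 2 (130°, 1486 m): east 1486 sin 130° = 1138.34, north 1486 cos 130° = -955.18
Leg 3 (029°, 894 m): east 894 sin 29° = 433.42, north 894 cos 29° = 781.91
Net displacement: 3587.45 east, -138.09 north. Direction back to start is (-3587.45, 138.09): bearing = atan2(-3587.45, 138.09) mod 360° = 272.20° ≈ 272°.

272°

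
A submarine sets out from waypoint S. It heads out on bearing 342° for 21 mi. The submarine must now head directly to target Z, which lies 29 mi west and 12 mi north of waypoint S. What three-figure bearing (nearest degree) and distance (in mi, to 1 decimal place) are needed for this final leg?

250°, 23.9 mi

Leg 1 (342°, 21 mi): east 21 sin 342° = -6.49, north 21 cos 342° = 19.97
Current position: (-6.49, 19.97). Target: (-29, 12). Remaining: Δeast = -22.51, Δnorth = -7.97.
Bearing = atan2(-22.51, -7.97) mod 360° = 250.50°; distance = √((-22.51)² + (-7.97)²) = 23.881 mi.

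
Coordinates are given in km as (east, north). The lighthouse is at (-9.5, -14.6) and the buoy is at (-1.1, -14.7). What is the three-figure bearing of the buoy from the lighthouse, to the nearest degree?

Δeast = -1.1 − -9.5 = 8.40; Δnorth = -14.7 − -14.6 = -0.10.
Bearing = atan2(Δeast, Δnorth) mod 360° = 90.68° ≈ 091°.

091°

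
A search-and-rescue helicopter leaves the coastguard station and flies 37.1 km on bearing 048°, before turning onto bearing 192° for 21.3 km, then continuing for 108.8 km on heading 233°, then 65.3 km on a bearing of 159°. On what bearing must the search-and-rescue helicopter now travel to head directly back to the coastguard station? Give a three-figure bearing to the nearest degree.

Leg 1 (048°, 37.1 km): east 37.1 sin 48° = 27.57, north 37.1 cos 48° = 24.82
Leg 2 (192°, 21.3 km): east 21.3 sin 192° = -4.43, north 21.3 cos 192° = -20.83
Leg 3 (233°, 108.8 km): east 108.8 sin 233° = -86.89, north 108.8 cos 233° = -65.48
Leg 4 (159°, 65.3 km): east 65.3 sin 159° = 23.40, north 65.3 cos 159° = -60.96
Net displacement: -40.35 east, -122.45 north. Direction back to start is (40.35, 122.45): bearing = atan2(40.35, 122.45) mod 360° = 18.24° ≈ 018°.

018°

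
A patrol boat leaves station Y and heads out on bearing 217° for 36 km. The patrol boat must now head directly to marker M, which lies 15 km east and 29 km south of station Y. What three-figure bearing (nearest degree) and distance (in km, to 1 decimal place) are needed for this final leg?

Leg 1 (217°, 36 km): east 36 sin 217° = -21.67, north 36 cos 217° = -28.75
Current position: (-21.67, -28.75). Target: (15, -29). Remaining: Δeast = 36.67, Δnorth = -0.25.
Bearing = atan2(36.67, -0.25) mod 360° = 90.39°; distance = √((36.67)² + (-0.25)²) = 36.666 km.

090°, 36.7 km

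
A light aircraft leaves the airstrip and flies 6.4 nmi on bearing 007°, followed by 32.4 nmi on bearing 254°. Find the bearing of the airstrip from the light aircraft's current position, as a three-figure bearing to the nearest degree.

Leg 1 (007°, 6.4 nmi): east 6.4 sin 7° = 0.78, north 6.4 cos 7° = 6.35
Leg 2 (254°, 32.4 nmi): east 32.4 sin 254° = -31.14, north 32.4 cos 254° = -8.93
Net displacement: -30.36 east, -2.58 north. Direction back to start is (30.36, 2.58): bearing = atan2(30.36, 2.58) mod 360° = 85.15° ≈ 085°.

085°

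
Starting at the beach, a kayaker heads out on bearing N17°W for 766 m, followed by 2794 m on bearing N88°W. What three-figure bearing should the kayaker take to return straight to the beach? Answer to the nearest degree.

Leg 1 (N17°W, 766 m): east 766 sin 343° = -223.96, north 766 cos 343° = 732.53
Leg 2 (N88°W, 2794 m): east 2794 sin 272° = -2792.30, north 2794 cos 272° = 97.51
Net displacement: -3016.25 east, 830.04 north. Direction back to start is (3016.25, -830.04): bearing = atan2(3016.25, -830.04) mod 360° = 105.39° ≈ 105°.

105°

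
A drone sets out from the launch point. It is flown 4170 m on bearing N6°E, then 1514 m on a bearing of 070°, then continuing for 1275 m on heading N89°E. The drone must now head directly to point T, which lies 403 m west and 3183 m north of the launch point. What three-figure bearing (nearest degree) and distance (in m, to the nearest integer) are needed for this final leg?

Leg 1 (N6°E, 4170 m): east 4170 sin 6° = 435.88, north 4170 cos 6° = 4147.16
Leg 2 (070°, 1514 m): east 1514 sin 70° = 1422.69, north 1514 cos 70° = 517.82
Leg 3 (N89°E, 1275 m): east 1275 sin 89° = 1274.81, north 1275 cos 89° = 22.25
Current position: (3133.38, 4687.23). Target: (-403, 3183). Remaining: Δeast = -3536.38, Δnorth = -1504.23.
Bearing = atan2(-3536.38, -1504.23) mod 360° = 246.96°; distance = √((-3536.38)² + (-1504.23)²) = 3843.008 m.

247°, 3843 m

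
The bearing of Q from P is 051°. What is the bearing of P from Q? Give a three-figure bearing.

231°

Back-bearing = 051° + 180° = 231°.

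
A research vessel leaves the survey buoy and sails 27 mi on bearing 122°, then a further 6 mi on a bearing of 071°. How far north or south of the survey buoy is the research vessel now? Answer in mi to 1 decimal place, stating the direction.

12.4 mi south

Leg 1 (122°, 27 mi): east 27 sin 122° = 22.90, north 27 cos 122° = -14.31
Leg 2 (071°, 6 mi): east 6 sin 71° = 5.67, north 6 cos 71° = 1.95
Net north component: -12.35 mi.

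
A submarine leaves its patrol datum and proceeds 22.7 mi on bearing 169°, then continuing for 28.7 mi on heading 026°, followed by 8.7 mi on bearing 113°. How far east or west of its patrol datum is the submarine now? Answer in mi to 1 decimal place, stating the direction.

Leg 1 (169°, 22.7 mi): east 22.7 sin 169° = 4.33, north 22.7 cos 169° = -22.28
Leg 2 (026°, 28.7 mi): east 28.7 sin 26° = 12.58, north 28.7 cos 26° = 25.80
Leg 3 (113°, 8.7 mi): east 8.7 sin 113° = 8.01, north 8.7 cos 113° = -3.40
Net east component: 24.92 mi.

24.9 mi east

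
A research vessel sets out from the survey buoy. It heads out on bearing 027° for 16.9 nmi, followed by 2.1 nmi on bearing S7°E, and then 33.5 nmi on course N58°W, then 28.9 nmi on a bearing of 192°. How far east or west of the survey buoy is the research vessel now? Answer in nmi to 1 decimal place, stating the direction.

Leg 1 (027°, 16.9 nmi): east 16.9 sin 27° = 7.67, north 16.9 cos 27° = 15.06
Leg 2 (S7°E, 2.1 nmi): east 2.1 sin 173° = 0.26, north 2.1 cos 173° = -2.08
Leg 3 (N58°W, 33.5 nmi): east 33.5 sin 302° = -28.41, north 33.5 cos 302° = 17.75
Leg 4 (192°, 28.9 nmi): east 28.9 sin 192° = -6.01, north 28.9 cos 192° = -28.27
Net east component: -26.49 nmi.

26.5 nmi west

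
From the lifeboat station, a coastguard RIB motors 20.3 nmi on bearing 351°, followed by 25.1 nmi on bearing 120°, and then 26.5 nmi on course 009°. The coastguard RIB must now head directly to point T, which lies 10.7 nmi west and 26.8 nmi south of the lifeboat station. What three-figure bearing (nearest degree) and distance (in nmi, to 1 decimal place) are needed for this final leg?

Leg 1 (351°, 20.3 nmi): east 20.3 sin 351° = -3.18, north 20.3 cos 351° = 20.05
Leg 2 (120°, 25.1 nmi): east 25.1 sin 120° = 21.74, north 25.1 cos 120° = -12.55
Leg 3 (009°, 26.5 nmi): east 26.5 sin 9° = 4.15, north 26.5 cos 9° = 26.17
Current position: (22.71, 33.67). Target: (-10.7, -26.8). Remaining: Δeast = -33.41, Δnorth = -60.47.
Bearing = atan2(-33.41, -60.47) mod 360° = 208.92°; distance = √((-33.41)² + (-60.47)²) = 69.088 nmi.

209°, 69.1 nmi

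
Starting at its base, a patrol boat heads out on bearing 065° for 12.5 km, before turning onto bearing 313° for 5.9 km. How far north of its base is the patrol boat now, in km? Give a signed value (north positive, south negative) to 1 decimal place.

9.3 km

Leg 1 (065°, 12.5 km): east 12.5 sin 65° = 11.33, north 12.5 cos 65° = 5.28
Leg 2 (313°, 5.9 km): east 5.9 sin 313° = -4.31, north 5.9 cos 313° = 4.02
Net north component: 9.31 km.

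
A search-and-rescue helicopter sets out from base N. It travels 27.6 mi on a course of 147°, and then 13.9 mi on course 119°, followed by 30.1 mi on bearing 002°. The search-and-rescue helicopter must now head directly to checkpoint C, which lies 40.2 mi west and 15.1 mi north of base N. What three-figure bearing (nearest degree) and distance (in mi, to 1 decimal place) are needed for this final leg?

282°, 70.0 mi

Leg 1 (147°, 27.6 mi): east 27.6 sin 147° = 15.03, north 27.6 cos 147° = -23.15
Leg 2 (119°, 13.9 mi): east 13.9 sin 119° = 12.16, north 13.9 cos 119° = -6.74
Leg 3 (002°, 30.1 mi): east 30.1 sin 2° = 1.05, north 30.1 cos 2° = 30.08
Current position: (28.24, 0.20). Target: (-40.2, 15.1). Remaining: Δeast = -68.44, Δnorth = 14.90.
Bearing = atan2(-68.44, 14.90) mod 360° = 282.29°; distance = √((-68.44)² + (14.90)²) = 70.044 mi.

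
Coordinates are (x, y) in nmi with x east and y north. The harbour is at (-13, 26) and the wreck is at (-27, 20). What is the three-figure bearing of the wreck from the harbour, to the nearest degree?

247°

Δeast = -27 − -13 = -14.00; Δnorth = 20 − 26 = -6.00.
Bearing = atan2(Δeast, Δnorth) mod 360° = 246.80° ≈ 247°.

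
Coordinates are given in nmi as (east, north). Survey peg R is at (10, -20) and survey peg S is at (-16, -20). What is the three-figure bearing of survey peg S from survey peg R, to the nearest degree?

270°

Δeast = -16 − 10 = -26.00; Δnorth = -20 − -20 = 0.00.
Bearing = atan2(Δeast, Δnorth) mod 360° = 270.00° ≈ 270°.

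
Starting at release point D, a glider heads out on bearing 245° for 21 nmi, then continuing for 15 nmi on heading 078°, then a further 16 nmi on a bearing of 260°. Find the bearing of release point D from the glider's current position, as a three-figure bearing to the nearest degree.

Leg 1 (245°, 21 nmi): east 21 sin 245° = -19.03, north 21 cos 245° = -8.87
Leg 2 (078°, 15 nmi): east 15 sin 78° = 14.67, north 15 cos 78° = 3.12
Leg 3 (260°, 16 nmi): east 16 sin 260° = -15.76, north 16 cos 260° = -2.78
Net displacement: -20.12 east, -8.53 north. Direction back to start is (20.12, 8.53): bearing = atan2(20.12, 8.53) mod 360° = 67.01° ≈ 067°.

067°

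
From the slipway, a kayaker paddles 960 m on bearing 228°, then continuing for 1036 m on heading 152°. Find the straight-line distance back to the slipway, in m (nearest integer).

Leg 1 (228°, 960 m): east 960 sin 228° = -713.42, north 960 cos 228° = -642.37
Leg 2 (152°, 1036 m): east 1036 sin 152° = 486.37, north 1036 cos 152° = -914.73
Net: -227.05 east, -1557.10 north. Distance = √((-227.05)² + (-1557.10)²) = 1573.565 m.

1574 m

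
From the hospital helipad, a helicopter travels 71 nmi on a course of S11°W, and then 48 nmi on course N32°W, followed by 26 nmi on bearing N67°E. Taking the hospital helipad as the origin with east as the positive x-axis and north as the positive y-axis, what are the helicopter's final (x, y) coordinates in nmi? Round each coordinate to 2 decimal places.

Leg 1 (S11°W, 71 nmi): east 71 sin 191° = -13.55, north 71 cos 191° = -69.70
Leg 2 (N32°W, 48 nmi): east 48 sin 328° = -25.44, north 48 cos 328° = 40.71
Leg 3 (N67°E, 26 nmi): east 26 sin 67° = 23.93, north 26 cos 67° = 10.16
Summing: -15.05 nmi east, -18.83 nmi north → (-15.05, -18.83).

(-15.05, -18.83)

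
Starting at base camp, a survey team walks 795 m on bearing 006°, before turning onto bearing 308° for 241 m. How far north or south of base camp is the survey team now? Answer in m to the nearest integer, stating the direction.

Leg 1 (006°, 795 m): east 795 sin 6° = 83.10, north 795 cos 6° = 790.64
Leg 2 (308°, 241 m): east 241 sin 308° = -189.91, north 241 cos 308° = 148.37
Net north component: 939.02 m.

939 m north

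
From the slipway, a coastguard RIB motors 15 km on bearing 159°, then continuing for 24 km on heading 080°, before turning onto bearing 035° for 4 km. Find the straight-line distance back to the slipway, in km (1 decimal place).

Leg 1 (159°, 15 km): east 15 sin 159° = 5.38, north 15 cos 159° = -14.00
Leg 2 (080°, 24 km): east 24 sin 80° = 23.64, north 24 cos 80° = 4.17
Leg 3 (035°, 4 km): east 4 sin 35° = 2.29, north 4 cos 35° = 3.28
Net: 31.31 east, -6.56 north. Distance = √((31.31)² + (-6.56)²) = 31.985 km.

32.0 km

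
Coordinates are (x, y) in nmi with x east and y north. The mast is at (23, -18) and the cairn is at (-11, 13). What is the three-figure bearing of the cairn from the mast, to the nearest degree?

Δeast = -11 − 23 = -34.00; Δnorth = 13 − -18 = 31.00.
Bearing = atan2(Δeast, Δnorth) mod 360° = 312.36° ≈ 312°.

312°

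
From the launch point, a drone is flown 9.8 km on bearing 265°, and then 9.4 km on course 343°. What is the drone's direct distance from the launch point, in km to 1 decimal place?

14.9 km

Leg 1 (265°, 9.8 km): east 9.8 sin 265° = -9.76, north 9.8 cos 265° = -0.85
Leg 2 (343°, 9.4 km): east 9.4 sin 343° = -2.75, north 9.4 cos 343° = 8.99
Net: -12.51 east, 8.14 north. Distance = √((-12.51)² + (8.14)²) = 14.923 km.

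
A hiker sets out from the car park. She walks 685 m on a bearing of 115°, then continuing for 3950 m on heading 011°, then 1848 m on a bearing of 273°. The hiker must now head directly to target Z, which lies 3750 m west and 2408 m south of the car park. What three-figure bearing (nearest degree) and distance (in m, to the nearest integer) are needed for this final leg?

208°, 6919 m

Leg 1 (115°, 685 m): east 685 sin 115° = 620.82, north 685 cos 115° = -289.49
Leg 2 (011°, 3950 m): east 3950 sin 11° = 753.70, north 3950 cos 11° = 3877.43
Leg 3 (273°, 1848 m): east 1848 sin 273° = -1845.47, north 1848 cos 273° = 96.72
Current position: (-470.95, 3684.65). Target: (-3750, -2408). Remaining: Δeast = -3279.05, Δnorth = -6092.65.
Bearing = atan2(-3279.05, -6092.65) mod 360° = 208.29°; distance = √((-3279.05)² + (-6092.65)²) = 6919.000 m.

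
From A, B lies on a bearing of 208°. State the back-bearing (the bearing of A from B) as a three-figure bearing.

028°

Back-bearing = 208° − 180° = 028°.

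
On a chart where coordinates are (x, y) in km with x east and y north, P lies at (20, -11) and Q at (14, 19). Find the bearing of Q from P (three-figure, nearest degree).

349°

Δeast = 14 − 20 = -6.00; Δnorth = 19 − -11 = 30.00.
Bearing = atan2(Δeast, Δnorth) mod 360° = 348.69° ≈ 349°.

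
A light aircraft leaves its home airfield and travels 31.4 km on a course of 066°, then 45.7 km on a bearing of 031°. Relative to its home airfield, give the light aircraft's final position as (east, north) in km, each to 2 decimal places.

(52.22, 51.94)

Leg 1 (066°, 31.4 km): east 31.4 sin 66° = 28.69, north 31.4 cos 66° = 12.77
Leg 2 (031°, 45.7 km): east 45.7 sin 31° = 23.54, north 45.7 cos 31° = 39.17
Summing: 52.22 km east, 51.94 km north → (52.22, 51.94).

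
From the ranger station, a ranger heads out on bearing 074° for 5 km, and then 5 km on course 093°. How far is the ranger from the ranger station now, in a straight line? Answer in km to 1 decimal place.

9.9 km

Leg 1 (074°, 5 km): east 5 sin 74° = 4.81, north 5 cos 74° = 1.38
Leg 2 (093°, 5 km): east 5 sin 93° = 4.99, north 5 cos 93° = -0.26
Net: 9.80 east, 1.12 north. Distance = √((9.80)² + (1.12)²) = 9.863 km.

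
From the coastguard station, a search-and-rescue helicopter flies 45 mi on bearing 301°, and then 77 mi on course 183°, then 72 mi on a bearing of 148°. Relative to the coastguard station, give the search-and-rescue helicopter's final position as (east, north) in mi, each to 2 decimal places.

Leg 1 (301°, 45 mi): east 45 sin 301° = -38.57, north 45 cos 301° = 23.18
Leg 2 (183°, 77 mi): east 77 sin 183° = -4.03, north 77 cos 183° = -76.89
Leg 3 (148°, 72 mi): east 72 sin 148° = 38.15, north 72 cos 148° = -61.06
Summing: -4.45 mi east, -114.78 mi north → (-4.45, -114.78).

(-4.45, -114.78)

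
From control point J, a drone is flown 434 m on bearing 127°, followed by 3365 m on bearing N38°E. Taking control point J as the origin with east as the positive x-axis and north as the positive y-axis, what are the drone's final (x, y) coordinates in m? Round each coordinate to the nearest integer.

Leg 1 (127°, 434 m): east 434 sin 127° = 346.61, north 434 cos 127° = -261.19
Leg 2 (N38°E, 3365 m): east 3365 sin 38° = 2071.70, north 3365 cos 38° = 2651.66
Summing: 2418.31 m east, 2390.47 m north → (2418, 2390).

(2418, 2390)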